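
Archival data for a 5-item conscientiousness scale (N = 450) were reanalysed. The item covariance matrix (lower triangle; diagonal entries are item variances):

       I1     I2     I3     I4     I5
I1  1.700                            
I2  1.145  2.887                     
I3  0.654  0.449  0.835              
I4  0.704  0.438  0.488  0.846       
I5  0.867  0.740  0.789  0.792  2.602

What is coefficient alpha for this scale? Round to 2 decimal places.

sum of item variances = 1.700 + 2.887 + 0.835 + 0.846 + 2.602 = 8.870
Σ_{i<j} σ_ij = 7.066
total variance = 8.870 + 2 × 7.066 = 23.002
α = (k/(k−1))·(1 − sum of item variances/total variance) = (5/4)·(1 − 8.870/23.002) = 0.77

coefficient alpha = 0.77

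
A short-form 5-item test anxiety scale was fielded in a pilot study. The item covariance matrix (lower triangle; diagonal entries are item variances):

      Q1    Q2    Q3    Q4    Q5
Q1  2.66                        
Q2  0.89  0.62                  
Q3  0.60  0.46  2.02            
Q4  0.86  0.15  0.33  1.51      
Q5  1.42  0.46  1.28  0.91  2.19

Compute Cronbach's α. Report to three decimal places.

Cronbach's α = 0.776

sum of item variances = 2.66 + 0.62 + 2.02 + 1.51 + 2.19 = 9.00
Sum of the distinct covariances = 7.36
total variance = 9.00 + 2 × 7.36 = 23.72
α = (k/(k−1))·(1 − sum of item variances/total variance) = (5/4)·(1 − 9.00/23.72) = 0.776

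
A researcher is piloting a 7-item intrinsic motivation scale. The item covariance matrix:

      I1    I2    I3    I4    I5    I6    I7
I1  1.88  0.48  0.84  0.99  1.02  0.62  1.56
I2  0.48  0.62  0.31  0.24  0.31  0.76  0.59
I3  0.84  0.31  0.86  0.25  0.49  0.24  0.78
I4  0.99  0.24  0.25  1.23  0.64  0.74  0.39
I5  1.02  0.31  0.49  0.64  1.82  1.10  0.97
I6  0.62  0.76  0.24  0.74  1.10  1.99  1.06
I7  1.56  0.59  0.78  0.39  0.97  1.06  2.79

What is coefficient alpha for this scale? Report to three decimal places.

coefficient alpha = 0.840

Σσᵢ² = 1.88 + 0.62 + 0.86 + 1.23 + 1.82 + 1.99 + 2.79 = 11.19
Sum of off-diagonal covariances = 14.38
total variance = 11.19 + 2 × 14.38 = 39.95
α = (k/(k−1))·(1 − Σσᵢ²/total variance) = (7/6)·(1 − 11.19/39.95) = 0.840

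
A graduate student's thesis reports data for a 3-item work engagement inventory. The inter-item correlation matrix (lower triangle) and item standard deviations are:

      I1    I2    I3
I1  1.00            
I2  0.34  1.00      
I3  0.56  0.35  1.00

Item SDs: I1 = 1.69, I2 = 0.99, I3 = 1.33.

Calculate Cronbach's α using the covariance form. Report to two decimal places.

Σσ²ᵢ = 1.69² + 0.99² + 1.33² = 5.6051
Covariances σ_ij = r_ij · s_i · s_j:
  σ(I1,I2) = 0.34 × 1.69 × 0.99 = 0.5689
  σ(I1,I3) = 0.56 × 1.69 × 1.33 = 1.2587
  σ(I2,I3) = 0.35 × 0.99 × 1.33 = 0.4608
σ²_T = Σσ²ᵢ + 2·Σσ_ij = 5.6051 + 2 × 2.2884 = 10.1819
α = (3/2)·(1 − 5.6051/10.1819) = 0.67

α = 0.67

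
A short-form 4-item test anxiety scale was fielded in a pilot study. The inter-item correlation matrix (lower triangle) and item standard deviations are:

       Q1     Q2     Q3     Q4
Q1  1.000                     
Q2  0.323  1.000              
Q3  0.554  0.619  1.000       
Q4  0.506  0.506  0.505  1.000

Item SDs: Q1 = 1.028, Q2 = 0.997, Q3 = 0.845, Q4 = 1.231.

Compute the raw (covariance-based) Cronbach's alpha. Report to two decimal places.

α = 0.79

Σσ²ᵢ = 1.028² + 0.997² + 0.845² + 1.231² = 4.2802
Covariances σ_ij = r_ij · s_i · s_j:
  σ(Q1,Q2) = 0.323 × 1.028 × 0.997 = 0.3310
  σ(Q1,Q3) = 0.554 × 1.028 × 0.845 = 0.4812
  σ(Q1,Q4) = 0.506 × 1.028 × 1.231 = 0.6403
  σ(Q2,Q3) = 0.619 × 0.997 × 0.845 = 0.5215
  σ(Q2,Q4) = 0.506 × 0.997 × 1.231 = 0.6210
  σ(Q3,Q4) = 0.505 × 0.845 × 1.231 = 0.5253
σ²_T = Σσ²ᵢ + 2·Σσ_ij = 4.2802 + 2 × 3.1203 = 10.5208
α = (4/3)·(1 − 4.2802/10.5208) = 0.79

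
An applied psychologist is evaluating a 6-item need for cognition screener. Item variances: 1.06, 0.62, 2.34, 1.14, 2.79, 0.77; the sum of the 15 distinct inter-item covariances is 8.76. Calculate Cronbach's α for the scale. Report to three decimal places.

α = 0.801

sum of item variances = 1.06 + 0.62 + 2.34 + 1.14 + 2.79 + 0.77 = 8.72
Sum of distinct covariances = 8.76
σ²_total = sum of item variances + 2·Σcov = 8.72 + 2 × 8.76 = 26.24
α = (6/5)·(1 − 8.72/26.24) = 0.801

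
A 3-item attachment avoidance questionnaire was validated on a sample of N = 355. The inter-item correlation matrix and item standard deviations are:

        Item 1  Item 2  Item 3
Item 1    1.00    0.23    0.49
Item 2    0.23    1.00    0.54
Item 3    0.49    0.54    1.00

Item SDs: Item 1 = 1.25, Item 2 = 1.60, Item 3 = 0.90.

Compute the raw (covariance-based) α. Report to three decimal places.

α = 0.631

Σσ²ᵢ = 1.25² + 1.60² + 0.90² = 4.9325
Covariances σ_ij = r_ij · s_i · s_j:
  σ(Item 1,Item 2) = 0.23 × 1.25 × 1.60 = 0.4600
  σ(Item 1,Item 3) = 0.49 × 1.25 × 0.90 = 0.5513
  σ(Item 2,Item 3) = 0.54 × 1.60 × 0.90 = 0.7776
σ²_T = Σσ²ᵢ + 2·Σσ_ij = 4.9325 + 2 × 1.7889 = 8.5103
α = (3/2)·(1 − 4.9325/8.5103) = 0.631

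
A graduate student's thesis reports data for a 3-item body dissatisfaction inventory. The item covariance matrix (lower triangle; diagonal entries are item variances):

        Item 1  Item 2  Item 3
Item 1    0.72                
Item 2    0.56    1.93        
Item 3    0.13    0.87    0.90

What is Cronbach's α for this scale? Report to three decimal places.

ΣVar(i) = 0.72 + 1.93 + 0.90 = 3.55
Sum of off-diagonal covariances = 1.56
Var(T) = 3.55 + 2 × 1.56 = 6.67
α = (k/(k−1))·(1 − ΣVar(i)/Var(T)) = (3/2)·(1 − 3.55/6.67) = 0.702

α = 0.702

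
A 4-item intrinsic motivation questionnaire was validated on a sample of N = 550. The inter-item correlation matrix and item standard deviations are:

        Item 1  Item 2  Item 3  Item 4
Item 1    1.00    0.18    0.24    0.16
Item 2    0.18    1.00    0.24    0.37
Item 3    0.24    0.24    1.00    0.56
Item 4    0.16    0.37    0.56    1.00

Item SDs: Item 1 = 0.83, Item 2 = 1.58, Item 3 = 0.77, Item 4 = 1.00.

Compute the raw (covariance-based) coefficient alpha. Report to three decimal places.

Σσ²ᵢ = 0.83² + 1.58² + 0.77² + 1.00² = 4.7782
Covariances σ_ij = r_ij · s_i · s_j:
  σ(Item 1,Item 2) = 0.18 × 0.83 × 1.58 = 0.2361
  σ(Item 1,Item 3) = 0.24 × 0.83 × 0.77 = 0.1534
  σ(Item 1,Item 4) = 0.16 × 0.83 × 1.00 = 0.1328
  σ(Item 2,Item 3) = 0.24 × 1.58 × 0.77 = 0.2920
  σ(Item 2,Item 4) = 0.37 × 1.58 × 1.00 = 0.5846
  σ(Item 3,Item 4) = 0.56 × 0.77 × 1.00 = 0.4312
σ²_T = Σσ²ᵢ + 2·Σσ_ij = 4.7782 + 2 × 1.8301 = 8.4384
α = (4/3)·(1 − 4.7782/8.4384) = 0.578

coefficient alpha = 0.578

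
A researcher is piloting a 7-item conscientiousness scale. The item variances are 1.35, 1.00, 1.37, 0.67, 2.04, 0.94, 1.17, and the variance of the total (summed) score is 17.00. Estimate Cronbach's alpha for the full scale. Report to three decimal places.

Cronbach's alpha = 0.581

Σσᵢ² = 1.35 + 1.00 + 1.37 + 0.67 + 2.04 + 0.94 + 1.17 = 8.54
α = (k/(k−1))·(1 − Σσᵢ²/Var(T)) = (7/6)·(1 − 8.54/17.00) = 0.581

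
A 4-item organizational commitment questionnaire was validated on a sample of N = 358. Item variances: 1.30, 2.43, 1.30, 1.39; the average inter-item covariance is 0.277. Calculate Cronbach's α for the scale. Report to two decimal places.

Σσ²ᵢ = 1.30 + 2.43 + 1.30 + 1.39 = 6.42
Sum of the 6 distinct covariances = 6 × 0.277 = 1.662
σ²_total = Σσ²ᵢ + 2·Σcov = 6.42 + 2 × 1.662 = 9.744
α = (4/3)·(1 − 6.42/9.744) = 0.45

α = 0.45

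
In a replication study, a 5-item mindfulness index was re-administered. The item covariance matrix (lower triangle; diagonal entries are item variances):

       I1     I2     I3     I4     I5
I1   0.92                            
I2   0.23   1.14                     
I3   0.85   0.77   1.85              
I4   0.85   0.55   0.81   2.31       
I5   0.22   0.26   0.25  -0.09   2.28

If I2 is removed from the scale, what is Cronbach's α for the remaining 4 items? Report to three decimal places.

α = 0.587

Remaining items: I1, I3, I4, I5 (k = 4).
Σσᵢ² = 0.92 + 1.85 + 2.31 + 2.28 = 7.36
Var(T) = 7.36 + 2 × 2.89 = 13.14
α (item deleted) = (4/3)·(1 − 7.36/13.14) = 0.587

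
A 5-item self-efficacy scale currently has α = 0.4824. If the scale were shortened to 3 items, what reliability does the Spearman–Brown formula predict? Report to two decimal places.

Length factor m = 3/5 = 0.6000
α' = m·α / (1 − (1−m)·α)
   = 3/5 × 0.4824 / (1 − (1 − 3/5) × 0.4824)
   = 0.2894 / 0.8070 = 0.36

predicted reliability = 0.36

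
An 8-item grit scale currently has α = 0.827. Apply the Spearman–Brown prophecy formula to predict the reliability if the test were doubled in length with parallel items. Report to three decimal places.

Length factor m = 2
α' = m·α / (1 + (m−1)·α)
   = 2 × 0.827 / (1 + (2 − 1) × 0.827)
   = 1.6540 / 1.8270 = 0.905

predicted reliability = 0.905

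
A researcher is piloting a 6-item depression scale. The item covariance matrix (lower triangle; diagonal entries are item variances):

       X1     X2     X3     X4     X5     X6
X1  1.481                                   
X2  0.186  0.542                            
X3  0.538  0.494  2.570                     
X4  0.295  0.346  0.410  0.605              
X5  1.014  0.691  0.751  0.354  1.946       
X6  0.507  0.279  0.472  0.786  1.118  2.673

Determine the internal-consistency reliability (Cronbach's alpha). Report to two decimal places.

Σσ²ᵢ = 1.481 + 0.542 + 2.570 + 0.605 + 1.946 + 2.673 = 9.817
Sum of the distinct covariances = 8.241
Var(T) = 9.817 + 2 × 8.241 = 26.299
α = (k/(k−1))·(1 − Σσ²ᵢ/Var(T)) = (6/5)·(1 − 9.817/26.299) = 0.75

α = 0.75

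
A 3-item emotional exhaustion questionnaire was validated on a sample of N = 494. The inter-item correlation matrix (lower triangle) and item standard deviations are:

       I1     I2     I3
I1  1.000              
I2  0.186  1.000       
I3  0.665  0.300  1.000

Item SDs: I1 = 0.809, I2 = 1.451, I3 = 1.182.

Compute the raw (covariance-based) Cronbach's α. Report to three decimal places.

Σσ²ᵢ = 0.809² + 1.451² + 1.182² = 4.1570
Covariances σ_ij = r_ij · s_i · s_j:
  σ(I1,I2) = 0.186 × 0.809 × 1.451 = 0.2183
  σ(I1,I3) = 0.665 × 0.809 × 1.182 = 0.6359
  σ(I2,I3) = 0.300 × 1.451 × 1.182 = 0.5145
σ²_T = Σσ²ᵢ + 2·Σσ_ij = 4.1570 + 2 × 1.3687 = 6.8944
α = (3/2)·(1 − 4.1570/6.8944) = 0.596

Cronbach's α = 0.596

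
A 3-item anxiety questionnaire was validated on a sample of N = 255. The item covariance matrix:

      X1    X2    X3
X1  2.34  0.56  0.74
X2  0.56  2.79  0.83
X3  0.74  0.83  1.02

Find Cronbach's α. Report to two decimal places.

sum of item variances = 2.34 + 2.79 + 1.02 = 6.15
Sum of off-diagonal covariances = 2.13
Var(T) = 6.15 + 2 × 2.13 = 10.41
α = (k/(k−1))·(1 − sum of item variances/Var(T)) = (3/2)·(1 − 6.15/10.41) = 0.61

α = 0.61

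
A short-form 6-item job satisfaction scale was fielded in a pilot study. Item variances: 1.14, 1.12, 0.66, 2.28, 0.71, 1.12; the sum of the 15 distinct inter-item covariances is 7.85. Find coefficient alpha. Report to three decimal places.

sum of item variances = 1.14 + 1.12 + 0.66 + 2.28 + 0.71 + 1.12 = 7.03
Sum of distinct covariances = 7.85
total variance = sum of item variances + 2·Σcov = 7.03 + 2 × 7.85 = 22.73
α = (6/5)·(1 − 7.03/22.73) = 0.829

coefficient alpha = 0.829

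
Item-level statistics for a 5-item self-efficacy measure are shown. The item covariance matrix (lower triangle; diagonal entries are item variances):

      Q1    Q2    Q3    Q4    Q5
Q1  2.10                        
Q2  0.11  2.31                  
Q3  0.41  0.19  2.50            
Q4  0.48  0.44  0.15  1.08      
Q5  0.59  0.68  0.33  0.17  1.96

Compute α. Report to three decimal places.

α = 0.521

Σσ²ᵢ = 2.10 + 2.31 + 2.50 + 1.08 + 1.96 = 9.95
Sum of the distinct covariances = 3.55
total variance = 9.95 + 2 × 3.55 = 17.05
α = (k/(k−1))·(1 − Σσ²ᵢ/total variance) = (5/4)·(1 − 9.95/17.05) = 0.521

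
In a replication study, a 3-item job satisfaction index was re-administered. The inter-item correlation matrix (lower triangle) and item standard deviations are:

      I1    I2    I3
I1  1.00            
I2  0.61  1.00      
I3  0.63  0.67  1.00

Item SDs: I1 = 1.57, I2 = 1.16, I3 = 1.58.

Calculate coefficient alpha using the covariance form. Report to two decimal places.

Σσ²ᵢ = 1.57² + 1.16² + 1.58² = 6.3069
Covariances σ_ij = r_ij · s_i · s_j:
  σ(I1,I2) = 0.61 × 1.57 × 1.16 = 1.1109
  σ(I1,I3) = 0.63 × 1.57 × 1.58 = 1.5628
  σ(I2,I3) = 0.67 × 1.16 × 1.58 = 1.2280
σ²_T = Σσ²ᵢ + 2·Σσ_ij = 6.3069 + 2 × 3.9017 = 14.1103
α = (3/2)·(1 − 6.3069/14.1103) = 0.83

α = 0.83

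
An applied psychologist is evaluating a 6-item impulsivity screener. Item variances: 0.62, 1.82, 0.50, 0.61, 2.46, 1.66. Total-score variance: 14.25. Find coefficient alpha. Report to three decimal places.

α = 0.554

sum of item variances = 0.62 + 1.82 + 0.50 + 0.61 + 2.46 + 1.66 = 7.67
α = (k/(k−1))·(1 − sum of item variances/σ²_total) = (6/5)·(1 − 7.67/14.25) = 0.554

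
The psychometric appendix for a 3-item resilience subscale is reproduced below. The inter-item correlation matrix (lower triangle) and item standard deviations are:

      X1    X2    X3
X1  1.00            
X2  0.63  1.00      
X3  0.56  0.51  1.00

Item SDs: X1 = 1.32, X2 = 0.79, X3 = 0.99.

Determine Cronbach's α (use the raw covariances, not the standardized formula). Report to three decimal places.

Σσ²ᵢ = 1.32² + 0.79² + 0.99² = 3.3466
Covariances σ_ij = r_ij · s_i · s_j:
  σ(X1,X2) = 0.63 × 1.32 × 0.79 = 0.6570
  σ(X1,X3) = 0.56 × 1.32 × 0.99 = 0.7318
  σ(X2,X3) = 0.51 × 0.79 × 0.99 = 0.3989
σ²_T = Σσ²ᵢ + 2·Σσ_ij = 3.3466 + 2 × 1.7877 = 6.9220
α = (3/2)·(1 − 3.3466/6.9220) = 0.775

Cronbach's α = 0.775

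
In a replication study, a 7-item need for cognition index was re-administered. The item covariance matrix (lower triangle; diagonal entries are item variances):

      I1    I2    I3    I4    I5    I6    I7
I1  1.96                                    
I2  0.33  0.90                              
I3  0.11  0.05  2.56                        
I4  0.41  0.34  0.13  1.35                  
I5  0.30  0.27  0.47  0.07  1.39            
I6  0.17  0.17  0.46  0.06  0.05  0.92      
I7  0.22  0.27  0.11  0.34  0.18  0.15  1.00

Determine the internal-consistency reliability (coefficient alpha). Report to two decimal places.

coefficient alpha = 0.56

ΣVar(i) = 1.96 + 0.90 + 2.56 + 1.35 + 1.39 + 0.92 + 1.00 = 10.08
Σ_{i<j} σ_ij = 4.66
Var(T) = 10.08 + 2 × 4.66 = 19.40
α = (k/(k−1))·(1 − ΣVar(i)/Var(T)) = (7/6)·(1 − 10.08/19.40) = 0.56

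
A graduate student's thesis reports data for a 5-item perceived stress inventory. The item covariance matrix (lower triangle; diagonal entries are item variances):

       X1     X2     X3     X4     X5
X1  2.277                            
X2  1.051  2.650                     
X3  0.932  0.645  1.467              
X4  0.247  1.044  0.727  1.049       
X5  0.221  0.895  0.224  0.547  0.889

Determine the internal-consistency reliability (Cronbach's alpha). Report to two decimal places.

α = 0.76

Σσ²ᵢ = 2.277 + 2.650 + 1.467 + 1.049 + 0.889 = 8.332
Sum of off-diagonal covariances = 6.533
σ²_T = 8.332 + 2 × 6.533 = 21.398
α = (k/(k−1))·(1 − Σσ²ᵢ/σ²_T) = (5/4)·(1 − 8.332/21.398) = 0.76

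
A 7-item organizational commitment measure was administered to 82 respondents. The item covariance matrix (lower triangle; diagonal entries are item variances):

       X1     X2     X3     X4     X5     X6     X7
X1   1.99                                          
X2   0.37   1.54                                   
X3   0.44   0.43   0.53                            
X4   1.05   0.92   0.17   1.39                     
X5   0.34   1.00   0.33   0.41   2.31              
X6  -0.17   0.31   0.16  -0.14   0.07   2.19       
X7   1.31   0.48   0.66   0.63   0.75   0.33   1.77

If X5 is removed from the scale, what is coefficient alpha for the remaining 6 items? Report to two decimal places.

α = 0.72

Remaining items: X1, X2, X3, X4, X6, X7 (k = 6).
ΣVar(i) = 1.99 + 1.54 + 0.53 + 1.39 + 2.19 + 1.77 = 9.41
σ²_total = 9.41 + 2 × 6.95 = 23.31
α (item deleted) = (6/5)·(1 − 9.41/23.31) = 0.72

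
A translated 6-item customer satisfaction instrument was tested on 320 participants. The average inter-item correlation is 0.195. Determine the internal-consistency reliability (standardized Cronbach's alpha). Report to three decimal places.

standardized Cronbach's alpha = 0.592

Standardized α = k·r̄ / (1 + (k−1)·r̄) = 6 × 0.195 / (1 + 5 × 0.195)
  = 1.1700 / 1.9750 = 0.592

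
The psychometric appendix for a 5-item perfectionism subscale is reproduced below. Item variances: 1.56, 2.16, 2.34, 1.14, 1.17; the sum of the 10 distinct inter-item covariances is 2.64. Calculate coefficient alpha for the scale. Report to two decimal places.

sum of item variances = 1.56 + 2.16 + 2.34 + 1.14 + 1.17 = 8.37
Sum of distinct covariances = 2.64
σ²_total = sum of item variances + 2·Σcov = 8.37 + 2 × 2.64 = 13.65
α = (5/4)·(1 − 8.37/13.65) = 0.48

coefficient alpha = 0.48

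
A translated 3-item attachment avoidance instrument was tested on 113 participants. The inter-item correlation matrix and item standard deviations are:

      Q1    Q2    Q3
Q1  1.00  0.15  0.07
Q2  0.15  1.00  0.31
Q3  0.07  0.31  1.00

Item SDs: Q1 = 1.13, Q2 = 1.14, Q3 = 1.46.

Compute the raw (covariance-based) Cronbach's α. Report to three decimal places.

α = 0.389

Σσ²ᵢ = 1.13² + 1.14² + 1.46² = 4.7081
Covariances σ_ij = r_ij · s_i · s_j:
  σ(Q1,Q2) = 0.15 × 1.13 × 1.14 = 0.1932
  σ(Q1,Q3) = 0.07 × 1.13 × 1.46 = 0.1155
  σ(Q2,Q3) = 0.31 × 1.14 × 1.46 = 0.5160
σ²_T = Σσ²ᵢ + 2·Σσ_ij = 4.7081 + 2 × 0.8247 = 6.3575
α = (3/2)·(1 − 4.7081/6.3575) = 0.389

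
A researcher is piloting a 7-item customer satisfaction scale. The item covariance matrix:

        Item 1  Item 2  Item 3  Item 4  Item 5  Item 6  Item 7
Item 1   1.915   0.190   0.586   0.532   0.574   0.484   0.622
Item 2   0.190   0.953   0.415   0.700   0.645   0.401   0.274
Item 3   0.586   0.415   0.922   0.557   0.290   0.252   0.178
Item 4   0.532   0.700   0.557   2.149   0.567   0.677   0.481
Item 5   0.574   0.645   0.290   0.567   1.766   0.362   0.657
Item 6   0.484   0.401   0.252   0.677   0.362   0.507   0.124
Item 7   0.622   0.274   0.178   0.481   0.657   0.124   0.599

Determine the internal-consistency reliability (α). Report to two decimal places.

α = 0.80

Σσᵢ² = 1.915 + 0.953 + 0.922 + 2.149 + 1.766 + 0.507 + 0.599 = 8.811
Sum of off-diagonal covariances = 9.568
total variance = 8.811 + 2 × 9.568 = 27.947
α = (k/(k−1))·(1 − Σσᵢ²/total variance) = (7/6)·(1 − 8.811/27.947) = 0.80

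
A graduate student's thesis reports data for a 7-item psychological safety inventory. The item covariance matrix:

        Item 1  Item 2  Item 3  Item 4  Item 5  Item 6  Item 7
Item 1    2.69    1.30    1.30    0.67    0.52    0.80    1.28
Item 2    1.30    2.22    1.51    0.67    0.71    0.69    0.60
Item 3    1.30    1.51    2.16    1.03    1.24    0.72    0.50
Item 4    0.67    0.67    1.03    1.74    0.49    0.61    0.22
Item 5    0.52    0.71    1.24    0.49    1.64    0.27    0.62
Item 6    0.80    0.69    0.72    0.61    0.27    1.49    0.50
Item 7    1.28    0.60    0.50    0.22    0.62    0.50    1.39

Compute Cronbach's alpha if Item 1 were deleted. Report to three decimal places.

Cronbach's alpha = 0.793

Remaining items: Item 2, Item 3, Item 4, Item 5, Item 6, Item 7 (k = 6).
sum of item variances = 2.22 + 2.16 + 1.74 + 1.64 + 1.49 + 1.39 = 10.64
σ²_T = 10.64 + 2 × 10.38 = 31.40
α (item deleted) = (6/5)·(1 − 10.64/31.40) = 0.793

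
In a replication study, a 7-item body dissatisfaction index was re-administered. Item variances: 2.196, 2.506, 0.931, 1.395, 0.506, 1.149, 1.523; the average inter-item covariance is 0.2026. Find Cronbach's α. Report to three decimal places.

Cronbach's α = 0.530

ΣVar(i) = 2.196 + 2.506 + 0.931 + 1.395 + 0.506 + 1.149 + 1.523 = 10.206
Sum of the 21 distinct covariances = 21 × 0.2026 = 4.2546
Var(T) = ΣVar(i) + 2·Σcov = 10.206 + 2 × 4.2546 = 18.7152
α = (7/6)·(1 − 10.206/18.7152) = 0.530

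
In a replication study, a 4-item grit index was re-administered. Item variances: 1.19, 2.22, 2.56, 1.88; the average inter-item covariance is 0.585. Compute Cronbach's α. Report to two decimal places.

α = 0.63

Σσᵢ² = 1.19 + 2.22 + 2.56 + 1.88 = 7.85
Sum of the 6 distinct covariances = 6 × 0.585 = 3.510
total variance = Σσᵢ² + 2·Σcov = 7.85 + 2 × 3.510 = 14.870
α = (4/3)·(1 − 7.85/14.870) = 0.63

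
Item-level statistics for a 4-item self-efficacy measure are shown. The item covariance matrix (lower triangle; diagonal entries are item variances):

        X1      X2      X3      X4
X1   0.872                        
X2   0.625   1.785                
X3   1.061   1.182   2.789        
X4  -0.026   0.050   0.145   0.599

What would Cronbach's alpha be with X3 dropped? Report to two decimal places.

Remaining items: X1, X2, X4 (k = 3).
ΣVar(i) = 0.872 + 1.785 + 0.599 = 3.256
total variance = 3.256 + 2 × 0.649 = 4.554
α (item deleted) = (3/2)·(1 − 3.256/4.554) = 0.43

α = 0.43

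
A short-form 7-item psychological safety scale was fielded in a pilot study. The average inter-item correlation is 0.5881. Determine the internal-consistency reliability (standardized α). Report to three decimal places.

α = 0.909

Standardized α = k·r̄ / (1 + (k−1)·r̄) = 7 × 0.5881 / (1 + 6 × 0.5881)
  = 4.1167 / 4.5286 = 0.909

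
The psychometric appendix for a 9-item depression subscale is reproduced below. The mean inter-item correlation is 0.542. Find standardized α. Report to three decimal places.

α = 0.914

Standardized α = k·r̄ / (1 + (k−1)·r̄) = 9 × 0.542 / (1 + 8 × 0.542)
  = 4.8780 / 5.3360 = 0.914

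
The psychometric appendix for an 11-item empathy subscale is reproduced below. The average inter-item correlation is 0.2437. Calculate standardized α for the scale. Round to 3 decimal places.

Standardized α = k·r̄ / (1 + (k−1)·r̄) = 11 × 0.2437 / (1 + 10 × 0.2437)
  = 2.6807 / 3.4370 = 0.780

α = 0.780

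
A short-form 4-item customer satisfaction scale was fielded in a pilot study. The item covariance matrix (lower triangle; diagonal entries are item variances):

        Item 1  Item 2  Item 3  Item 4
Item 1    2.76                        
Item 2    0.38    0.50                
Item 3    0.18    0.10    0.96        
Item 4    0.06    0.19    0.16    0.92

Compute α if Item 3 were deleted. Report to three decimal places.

α = 0.347

Remaining items: Item 1, Item 2, Item 4 (k = 3).
ΣVar(i) = 2.76 + 0.50 + 0.92 = 4.18
Var(T) = 4.18 + 2 × 0.63 = 5.44
α (item deleted) = (3/2)·(1 − 4.18/5.44) = 0.347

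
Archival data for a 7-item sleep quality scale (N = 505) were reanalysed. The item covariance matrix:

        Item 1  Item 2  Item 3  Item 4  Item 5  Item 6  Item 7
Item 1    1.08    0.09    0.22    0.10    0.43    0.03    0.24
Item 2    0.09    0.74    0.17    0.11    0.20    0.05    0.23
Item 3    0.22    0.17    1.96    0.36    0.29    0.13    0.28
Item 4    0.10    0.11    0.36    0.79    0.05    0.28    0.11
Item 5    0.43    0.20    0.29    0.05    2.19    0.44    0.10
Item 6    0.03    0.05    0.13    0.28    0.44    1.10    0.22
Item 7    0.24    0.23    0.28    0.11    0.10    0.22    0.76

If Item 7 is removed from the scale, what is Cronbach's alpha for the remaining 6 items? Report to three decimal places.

α = 0.515

Remaining items: Item 1, Item 2, Item 3, Item 4, Item 5, Item 6 (k = 6).
sum of item variances = 1.08 + 0.74 + 1.96 + 0.79 + 2.19 + 1.10 = 7.86
Var(T) = 7.86 + 2 × 2.95 = 13.76
α (item deleted) = (6/5)·(1 − 7.86/13.76) = 0.515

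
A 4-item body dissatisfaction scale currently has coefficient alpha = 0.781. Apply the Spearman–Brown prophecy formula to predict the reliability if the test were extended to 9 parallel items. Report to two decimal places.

Length factor m = 9/4 = 2.2500
α' = m·α / (1 + (m−1)·α)
   = 9/4 × 0.781 / (1 + (9/4 − 1) × 0.781)
   = 1.7572 / 1.9763 = 0.89

predicted reliability = 0.89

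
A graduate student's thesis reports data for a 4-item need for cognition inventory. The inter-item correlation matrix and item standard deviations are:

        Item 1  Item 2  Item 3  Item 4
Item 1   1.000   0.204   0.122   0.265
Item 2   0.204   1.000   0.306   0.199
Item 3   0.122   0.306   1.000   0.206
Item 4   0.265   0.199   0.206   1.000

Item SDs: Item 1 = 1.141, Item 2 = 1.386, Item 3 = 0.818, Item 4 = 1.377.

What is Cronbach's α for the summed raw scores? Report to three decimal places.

Σσ²ᵢ = 1.141² + 1.386² + 0.818² + 1.377² = 5.7881
Covariances σ_ij = r_ij · s_i · s_j:
  σ(Item 1,Item 2) = 0.204 × 1.141 × 1.386 = 0.3226
  σ(Item 1,Item 3) = 0.122 × 1.141 × 0.818 = 0.1139
  σ(Item 1,Item 4) = 0.265 × 1.141 × 1.377 = 0.4164
  σ(Item 2,Item 3) = 0.306 × 1.386 × 0.818 = 0.3469
  σ(Item 2,Item 4) = 0.199 × 1.386 × 1.377 = 0.3798
  σ(Item 3,Item 4) = 0.206 × 0.818 × 1.377 = 0.2320
σ²_T = Σσ²ᵢ + 2·Σσ_ij = 5.7881 + 2 × 1.8116 = 9.4113
α = (4/3)·(1 − 5.7881/9.4113) = 0.513

α = 0.513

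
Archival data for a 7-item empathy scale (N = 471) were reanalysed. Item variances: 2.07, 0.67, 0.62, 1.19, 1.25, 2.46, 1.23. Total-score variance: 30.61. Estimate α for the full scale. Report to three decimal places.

α = 0.805

sum of item variances = 2.07 + 0.67 + 0.62 + 1.19 + 1.25 + 2.46 + 1.23 = 9.49
α = (k/(k−1))·(1 − sum of item variances/σ²_T) = (7/6)·(1 − 9.49/30.61) = 0.805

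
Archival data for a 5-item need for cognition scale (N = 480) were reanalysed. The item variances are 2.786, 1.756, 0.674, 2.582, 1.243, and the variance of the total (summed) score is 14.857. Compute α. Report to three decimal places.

Σσ²ᵢ = 2.786 + 1.756 + 0.674 + 2.582 + 1.243 = 9.041
α = (k/(k−1))·(1 − Σσ²ᵢ/total variance) = (5/4)·(1 − 9.041/14.857) = 0.489

α = 0.489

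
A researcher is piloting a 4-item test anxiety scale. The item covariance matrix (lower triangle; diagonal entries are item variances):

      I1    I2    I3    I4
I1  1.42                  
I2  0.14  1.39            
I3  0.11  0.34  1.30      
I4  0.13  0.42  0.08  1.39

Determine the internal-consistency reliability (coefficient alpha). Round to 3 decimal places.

ΣVar(i) = 1.42 + 1.39 + 1.30 + 1.39 = 5.50
Sum of off-diagonal covariances = 1.22
σ²_T = 5.50 + 2 × 1.22 = 7.94
α = (k/(k−1))·(1 − ΣVar(i)/σ²_T) = (4/3)·(1 − 5.50/7.94) = 0.410

α = 0.410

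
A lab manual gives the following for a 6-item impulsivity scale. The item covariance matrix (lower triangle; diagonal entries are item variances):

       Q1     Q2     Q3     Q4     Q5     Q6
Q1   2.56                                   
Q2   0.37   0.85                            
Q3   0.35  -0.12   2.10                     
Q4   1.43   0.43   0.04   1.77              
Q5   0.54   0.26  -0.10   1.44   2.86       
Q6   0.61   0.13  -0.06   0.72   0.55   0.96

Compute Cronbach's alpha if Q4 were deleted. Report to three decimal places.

Cronbach's alpha = 0.440

Remaining items: Q1, Q2, Q3, Q5, Q6 (k = 5).
ΣVar(i) = 2.56 + 0.85 + 2.10 + 2.86 + 0.96 = 9.33
σ²_total = 9.33 + 2 × 2.53 = 14.39
α (item deleted) = (5/4)·(1 − 9.33/14.39) = 0.440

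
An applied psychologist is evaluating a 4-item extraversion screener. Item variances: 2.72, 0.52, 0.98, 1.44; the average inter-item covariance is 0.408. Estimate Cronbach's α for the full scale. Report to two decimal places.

Cronbach's α = 0.62

sum of item variances = 2.72 + 0.52 + 0.98 + 1.44 = 5.66
Sum of the 6 distinct covariances = 6 × 0.408 = 2.448
σ²_T = sum of item variances + 2·Σcov = 5.66 + 2 × 2.448 = 10.556
α = (4/3)·(1 − 5.66/10.556) = 0.62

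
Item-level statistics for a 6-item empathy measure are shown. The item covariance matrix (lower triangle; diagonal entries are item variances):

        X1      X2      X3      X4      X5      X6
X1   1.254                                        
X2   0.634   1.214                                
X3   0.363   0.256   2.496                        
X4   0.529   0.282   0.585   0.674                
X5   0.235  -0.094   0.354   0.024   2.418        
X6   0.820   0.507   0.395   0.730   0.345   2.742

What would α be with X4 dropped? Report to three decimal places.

α = 0.537

Remaining items: X1, X2, X3, X5, X6 (k = 5).
Σσ²ᵢ = 1.254 + 1.214 + 2.496 + 2.418 + 2.742 = 10.124
σ²_T = 10.124 + 2 × 3.815 = 17.754
α (item deleted) = (5/4)·(1 − 10.124/17.754) = 0.537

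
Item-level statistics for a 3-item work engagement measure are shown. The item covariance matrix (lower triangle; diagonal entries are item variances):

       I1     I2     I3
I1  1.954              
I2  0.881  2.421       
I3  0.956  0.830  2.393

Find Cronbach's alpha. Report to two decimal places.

sum of item variances = 1.954 + 2.421 + 2.393 = 6.768
Σ_{i<j} σ_ij = 2.667
σ²_T = 6.768 + 2 × 2.667 = 12.102
α = (k/(k−1))·(1 − sum of item variances/σ²_T) = (3/2)·(1 − 6.768/12.102) = 0.66

Cronbach's alpha = 0.66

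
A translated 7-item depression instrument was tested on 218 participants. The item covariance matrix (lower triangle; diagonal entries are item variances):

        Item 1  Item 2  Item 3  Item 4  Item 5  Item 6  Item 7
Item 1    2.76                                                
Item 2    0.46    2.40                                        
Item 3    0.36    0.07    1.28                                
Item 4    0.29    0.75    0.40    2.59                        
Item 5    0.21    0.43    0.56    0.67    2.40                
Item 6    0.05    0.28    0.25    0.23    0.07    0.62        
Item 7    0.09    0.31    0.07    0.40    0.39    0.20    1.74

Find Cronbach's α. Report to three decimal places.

Σσᵢ² = 2.76 + 2.40 + 1.28 + 2.59 + 2.40 + 0.62 + 1.74 = 13.79
Sum of the distinct covariances = 6.54
σ²_T = 13.79 + 2 × 6.54 = 26.87
α = (k/(k−1))·(1 − Σσᵢ²/σ²_T) = (7/6)·(1 − 13.79/26.87) = 0.568

α = 0.568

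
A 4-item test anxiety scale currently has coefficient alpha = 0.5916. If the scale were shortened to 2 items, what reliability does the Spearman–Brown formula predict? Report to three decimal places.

predicted reliability = 0.420

Length factor m = 2/4 = 0.5000
α' = m·α / (1 − (1−m)·α)
   = 2/4 × 0.5916 / (1 − (1 − 2/4) × 0.5916)
   = 0.2958 / 0.7042 = 0.420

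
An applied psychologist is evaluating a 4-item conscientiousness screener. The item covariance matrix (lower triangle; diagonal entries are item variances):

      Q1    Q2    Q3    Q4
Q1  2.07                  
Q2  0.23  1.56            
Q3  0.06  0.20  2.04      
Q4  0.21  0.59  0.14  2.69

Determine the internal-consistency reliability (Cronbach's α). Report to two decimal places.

Σσ²ᵢ = 2.07 + 1.56 + 2.04 + 2.69 = 8.36
Σ_{i<j} σ_ij = 1.43
total variance = 8.36 + 2 × 1.43 = 11.22
α = (k/(k−1))·(1 − Σσ²ᵢ/total variance) = (4/3)·(1 − 8.36/11.22) = 0.34

Cronbach's α = 0.34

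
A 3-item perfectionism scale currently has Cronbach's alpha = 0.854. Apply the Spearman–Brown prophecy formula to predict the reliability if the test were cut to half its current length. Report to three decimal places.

Length factor m = 1/2
α' = m·α / (1 − (1−m)·α)
   = 1/2 × 0.854 / (1 − (1 − 1/2) × 0.854)
   = 0.4270 / 0.5730 = 0.745

predicted reliability = 0.745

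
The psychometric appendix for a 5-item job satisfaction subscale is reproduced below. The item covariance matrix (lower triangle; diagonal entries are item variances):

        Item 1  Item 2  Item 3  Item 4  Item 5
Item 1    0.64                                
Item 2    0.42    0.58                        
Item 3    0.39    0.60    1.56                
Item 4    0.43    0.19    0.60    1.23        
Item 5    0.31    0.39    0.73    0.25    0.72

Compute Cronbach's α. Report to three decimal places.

sum of item variances = 0.64 + 0.58 + 1.56 + 1.23 + 0.72 = 4.73
Sum of the distinct covariances = 4.31
σ²_T = 4.73 + 2 × 4.31 = 13.35
α = (k/(k−1))·(1 − sum of item variances/σ²_T) = (5/4)·(1 − 4.73/13.35) = 0.807

α = 0.807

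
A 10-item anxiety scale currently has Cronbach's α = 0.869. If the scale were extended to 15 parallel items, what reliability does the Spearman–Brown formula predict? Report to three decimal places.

Length factor m = 15/10 = 1.5000
α' = m·α / (1 + (m−1)·α)
   = 15/10 × 0.869 / (1 + (15/10 − 1) × 0.869)
   = 1.3035 / 1.4345 = 0.909

predicted reliability = 0.909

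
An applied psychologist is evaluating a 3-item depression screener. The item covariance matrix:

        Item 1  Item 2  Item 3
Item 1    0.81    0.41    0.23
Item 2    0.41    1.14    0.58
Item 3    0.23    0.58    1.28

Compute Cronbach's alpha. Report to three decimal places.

α = 0.646

Σσᵢ² = 0.81 + 1.14 + 1.28 = 3.23
Σ_{i<j} σ_ij = 1.22
Var(T) = 3.23 + 2 × 1.22 = 5.67
α = (k/(k−1))·(1 − Σσᵢ²/Var(T)) = (3/2)·(1 − 3.23/5.67) = 0.646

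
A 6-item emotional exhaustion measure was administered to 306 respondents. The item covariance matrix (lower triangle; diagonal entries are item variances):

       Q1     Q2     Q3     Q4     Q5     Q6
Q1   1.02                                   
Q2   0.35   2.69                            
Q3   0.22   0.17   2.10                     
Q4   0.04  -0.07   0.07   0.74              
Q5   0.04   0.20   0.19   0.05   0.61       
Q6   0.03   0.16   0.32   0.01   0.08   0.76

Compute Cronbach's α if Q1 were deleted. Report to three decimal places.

Remaining items: Q2, Q3, Q4, Q5, Q6 (k = 5).
sum of item variances = 2.69 + 2.10 + 0.74 + 0.61 + 0.76 = 6.90
σ²_total = 6.90 + 2 × 1.18 = 9.26
α (item deleted) = (5/4)·(1 − 6.90/9.26) = 0.319

α = 0.319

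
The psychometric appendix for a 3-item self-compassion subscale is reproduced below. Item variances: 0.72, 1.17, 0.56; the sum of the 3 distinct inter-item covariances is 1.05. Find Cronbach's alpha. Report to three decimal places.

ΣVar(i) = 0.72 + 1.17 + 0.56 = 2.45
Sum of distinct covariances = 1.05
Var(T) = ΣVar(i) + 2·Σcov = 2.45 + 2 × 1.05 = 4.55
α = (3/2)·(1 − 2.45/4.55) = 0.692

Cronbach's alpha = 0.692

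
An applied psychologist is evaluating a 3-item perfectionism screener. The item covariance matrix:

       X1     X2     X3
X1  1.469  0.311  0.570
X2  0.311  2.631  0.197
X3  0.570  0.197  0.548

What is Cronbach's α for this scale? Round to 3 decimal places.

Cronbach's α = 0.475

sum of item variances = 1.469 + 2.631 + 0.548 = 4.648
Sum of the distinct covariances = 1.078
σ²_total = 4.648 + 2 × 1.078 = 6.804
α = (k/(k−1))·(1 − sum of item variances/σ²_total) = (3/2)·(1 − 4.648/6.804) = 0.475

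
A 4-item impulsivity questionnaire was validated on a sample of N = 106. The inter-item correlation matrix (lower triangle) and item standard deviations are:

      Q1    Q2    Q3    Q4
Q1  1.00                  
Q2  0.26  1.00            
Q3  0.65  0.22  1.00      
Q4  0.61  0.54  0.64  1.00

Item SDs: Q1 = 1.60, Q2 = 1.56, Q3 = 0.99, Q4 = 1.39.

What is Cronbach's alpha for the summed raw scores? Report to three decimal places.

Σσ²ᵢ = 1.60² + 1.56² + 0.99² + 1.39² = 7.9058
Covariances σ_ij = r_ij · s_i · s_j:
  σ(Q1,Q2) = 0.26 × 1.60 × 1.56 = 0.6490
  σ(Q1,Q3) = 0.65 × 1.60 × 0.99 = 1.0296
  σ(Q1,Q4) = 0.61 × 1.60 × 1.39 = 1.3566
  σ(Q2,Q3) = 0.22 × 1.56 × 0.99 = 0.3398
  σ(Q2,Q4) = 0.54 × 1.56 × 1.39 = 1.1709
  σ(Q3,Q4) = 0.64 × 0.99 × 1.39 = 0.8807
σ²_T = Σσ²ᵢ + 2·Σσ_ij = 7.9058 + 2 × 5.4266 = 18.7590
α = (4/3)·(1 − 7.9058/18.7590) = 0.771

Cronbach's alpha = 0.771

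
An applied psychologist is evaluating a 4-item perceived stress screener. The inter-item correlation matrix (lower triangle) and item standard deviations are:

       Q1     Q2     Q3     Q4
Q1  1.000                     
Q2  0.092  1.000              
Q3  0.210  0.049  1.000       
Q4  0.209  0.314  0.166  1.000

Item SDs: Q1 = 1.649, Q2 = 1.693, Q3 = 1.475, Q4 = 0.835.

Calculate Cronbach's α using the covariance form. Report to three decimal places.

α = 0.402

Σσ²ᵢ = 1.649² + 1.693² + 1.475² + 0.835² = 8.4583
Covariances σ_ij = r_ij · s_i · s_j:
  σ(Q1,Q2) = 0.092 × 1.649 × 1.693 = 0.2568
  σ(Q1,Q3) = 0.210 × 1.649 × 1.475 = 0.5108
  σ(Q1,Q4) = 0.209 × 1.649 × 0.835 = 0.2878
  σ(Q2,Q3) = 0.049 × 1.693 × 1.475 = 0.1224
  σ(Q2,Q4) = 0.314 × 1.693 × 0.835 = 0.4439
  σ(Q3,Q4) = 0.166 × 1.475 × 0.835 = 0.2044
σ²_T = Σσ²ᵢ + 2·Σσ_ij = 8.4583 + 2 × 1.8261 = 12.1105
α = (4/3)·(1 − 8.4583/12.1105) = 0.402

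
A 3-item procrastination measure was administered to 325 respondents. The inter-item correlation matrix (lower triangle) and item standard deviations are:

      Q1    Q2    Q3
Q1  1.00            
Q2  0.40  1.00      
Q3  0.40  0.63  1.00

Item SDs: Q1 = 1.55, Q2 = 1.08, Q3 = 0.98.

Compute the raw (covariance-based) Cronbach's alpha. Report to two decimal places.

Σσ²ᵢ = 1.55² + 1.08² + 0.98² = 4.5293
Covariances σ_ij = r_ij · s_i · s_j:
  σ(Q1,Q2) = 0.40 × 1.55 × 1.08 = 0.6696
  σ(Q1,Q3) = 0.40 × 1.55 × 0.98 = 0.6076
  σ(Q2,Q3) = 0.63 × 1.08 × 0.98 = 0.6668
σ²_T = Σσ²ᵢ + 2·Σσ_ij = 4.5293 + 2 × 1.9440 = 8.4173
α = (3/2)·(1 − 4.5293/8.4173) = 0.69

α = 0.69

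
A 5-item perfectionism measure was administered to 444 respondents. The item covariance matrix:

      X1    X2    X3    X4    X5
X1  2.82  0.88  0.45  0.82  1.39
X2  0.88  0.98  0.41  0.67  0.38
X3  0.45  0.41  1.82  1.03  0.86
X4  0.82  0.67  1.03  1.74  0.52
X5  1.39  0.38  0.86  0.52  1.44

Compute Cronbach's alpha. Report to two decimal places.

α = 0.78

Σσ²ᵢ = 2.82 + 0.98 + 1.82 + 1.74 + 1.44 = 8.80
Σ_{i<j} σ_ij = 7.41
σ²_total = 8.80 + 2 × 7.41 = 23.62
α = (k/(k−1))·(1 − Σσ²ᵢ/σ²_total) = (5/4)·(1 − 8.80/23.62) = 0.78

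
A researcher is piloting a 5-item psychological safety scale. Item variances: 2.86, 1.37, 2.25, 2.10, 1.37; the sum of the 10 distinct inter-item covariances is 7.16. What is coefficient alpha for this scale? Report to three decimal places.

coefficient alpha = 0.738

Σσ²ᵢ = 2.86 + 1.37 + 2.25 + 2.10 + 1.37 = 9.95
Sum of distinct covariances = 7.16
σ²_T = Σσ²ᵢ + 2·Σcov = 9.95 + 2 × 7.16 = 24.27
α = (5/4)·(1 − 9.95/24.27) = 0.738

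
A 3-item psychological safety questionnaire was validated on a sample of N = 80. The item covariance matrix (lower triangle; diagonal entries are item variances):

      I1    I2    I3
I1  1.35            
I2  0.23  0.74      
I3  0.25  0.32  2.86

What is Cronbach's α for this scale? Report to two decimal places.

Cronbach's α = 0.37

Σσᵢ² = 1.35 + 0.74 + 2.86 = 4.95
Σ_{i<j} σ_ij = 0.80
σ²_total = 4.95 + 2 × 0.80 = 6.55
α = (k/(k−1))·(1 − Σσᵢ²/σ²_total) = (3/2)·(1 − 4.95/6.55) = 0.37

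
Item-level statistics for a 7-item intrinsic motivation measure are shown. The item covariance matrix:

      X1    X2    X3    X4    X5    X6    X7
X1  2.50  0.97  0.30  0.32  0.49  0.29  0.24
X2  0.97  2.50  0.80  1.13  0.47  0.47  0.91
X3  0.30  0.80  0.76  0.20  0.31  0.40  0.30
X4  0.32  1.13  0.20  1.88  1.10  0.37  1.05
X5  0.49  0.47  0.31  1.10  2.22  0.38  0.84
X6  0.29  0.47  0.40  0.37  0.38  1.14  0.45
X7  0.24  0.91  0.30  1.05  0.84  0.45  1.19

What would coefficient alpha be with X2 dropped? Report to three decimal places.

α = 0.711

Remaining items: X1, X3, X4, X5, X6, X7 (k = 6).
ΣVar(i) = 2.50 + 0.76 + 1.88 + 2.22 + 1.14 + 1.19 = 9.69
Var(T) = 9.69 + 2 × 7.04 = 23.77
α (item deleted) = (6/5)·(1 − 9.69/23.77) = 0.711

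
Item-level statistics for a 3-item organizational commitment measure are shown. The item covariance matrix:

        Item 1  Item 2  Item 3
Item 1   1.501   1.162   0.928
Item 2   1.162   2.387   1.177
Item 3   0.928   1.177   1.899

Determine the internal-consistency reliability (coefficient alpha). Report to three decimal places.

Σσ²ᵢ = 1.501 + 2.387 + 1.899 = 5.787
Sum of the distinct covariances = 3.267
σ²_T = 5.787 + 2 × 3.267 = 12.321
α = (k/(k−1))·(1 − Σσ²ᵢ/σ²_T) = (3/2)·(1 − 5.787/12.321) = 0.795

α = 0.795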